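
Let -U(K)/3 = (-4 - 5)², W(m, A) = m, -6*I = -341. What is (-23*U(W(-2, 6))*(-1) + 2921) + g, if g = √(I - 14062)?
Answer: -2668 + I*√504186/6 ≈ -2668.0 + 118.34*I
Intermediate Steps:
I = 341/6 (I = -⅙*(-341) = 341/6 ≈ 56.833)
U(K) = -243 (U(K) = -3*(-4 - 5)² = -3*(-9)² = -3*81 = -243)
g = I*√504186/6 (g = √(341/6 - 14062) = √(-84031/6) = I*√504186/6 ≈ 118.34*I)
(-23*U(W(-2, 6))*(-1) + 2921) + g = (-23*(-243)*(-1) + 2921) + I*√504186/6 = (5589*(-1) + 2921) + I*√504186/6 = (-5589 + 2921) + I*√504186/6 = -2668 + I*√504186/6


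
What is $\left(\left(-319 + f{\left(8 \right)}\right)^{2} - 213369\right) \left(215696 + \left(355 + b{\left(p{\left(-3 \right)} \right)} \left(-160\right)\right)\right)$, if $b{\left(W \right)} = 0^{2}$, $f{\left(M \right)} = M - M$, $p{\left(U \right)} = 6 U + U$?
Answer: $-24113020008$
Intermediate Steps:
$p{\left(U \right)} = 7 U$
$f{\left(M \right)} = 0$
$b{\left(W \right)} = 0$
$\left(\left(-319 + f{\left(8 \right)}\right)^{2} - 213369\right) \left(215696 + \left(355 + b{\left(p{\left(-3 \right)} \right)} \left(-160\right)\right)\right) = \left(\left(-319 + 0\right)^{2} - 213369\right) \left(215696 + \left(355 + 0 \left(-160\right)\right)\right) = \left(\left(-319\right)^{2} - 213369\right) \left(215696 + \left(355 + 0\right)\right) = \left(101761 - 213369\right) \left(215696 + 355\right) = \left(-111608\right) 216051 = -24113020008$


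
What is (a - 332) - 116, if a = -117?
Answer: -565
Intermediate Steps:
(a - 332) - 116 = (-117 - 332) - 116 = -449 - 116 = -565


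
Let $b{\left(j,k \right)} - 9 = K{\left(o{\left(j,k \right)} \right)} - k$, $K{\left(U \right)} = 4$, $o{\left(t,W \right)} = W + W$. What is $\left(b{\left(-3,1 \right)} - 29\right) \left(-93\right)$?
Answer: $1581$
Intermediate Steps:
$o{\left(t,W \right)} = 2 W$
$b{\left(j,k \right)} = 13 - k$ ($b{\left(j,k \right)} = 9 - \left(-4 + k\right) = 13 - k$)
$\left(b{\left(-3,1 \right)} - 29\right) \left(-93\right) = \left(\left(13 - 1\right) - 29\right) \left(-93\right) = \left(12 - 29\right) \left(-93\right) = \left(-17\right) \left(-93\right) = 1581$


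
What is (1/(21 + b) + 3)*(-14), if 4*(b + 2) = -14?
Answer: -1330/31 ≈ -42.903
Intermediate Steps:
b = -11/2 (b = -2 + (¼)*(-14) = -2 - 7/2 = -11/2 ≈ -5.5000)
(1/(21 + b) + 3)*(-14) = (1/(21 - 11/2) + 3)*(-14) = (1/(31/2) + 3)*(-14) = (2/31 + 3)*(-14) = (95/31)*(-14) = -1330/31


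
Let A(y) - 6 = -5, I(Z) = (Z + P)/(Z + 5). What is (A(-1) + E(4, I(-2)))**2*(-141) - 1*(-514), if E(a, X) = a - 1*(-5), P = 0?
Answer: -13586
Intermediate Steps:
I(Z) = Z/(5 + Z) (I(Z) = (Z + 0)/(Z + 5) = Z/(5 + Z))
A(y) = 1 (A(y) = 6 - 5 = 1)
E(a, X) = 5 + a (E(a, X) = a + 5 = 5 + a)
(A(-1) + E(4, I(-2)))**2*(-141) - 1*(-514) = (1 + (5 + 4))**2*(-141) - 1*(-514) = (1 + 9)**2*(-141) + 514 = 10**2*(-141) + 514 = 100*(-141) + 514 = -14100 + 514 = -13586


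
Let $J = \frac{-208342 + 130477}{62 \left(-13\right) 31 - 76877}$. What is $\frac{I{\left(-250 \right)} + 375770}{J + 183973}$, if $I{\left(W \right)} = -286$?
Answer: $\frac{9561981673}{4685029891} \approx 2.041$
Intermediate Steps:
$J = \frac{77865}{101863}$ ($J = - \frac{77865}{\left(-806\right) 31 - 76877} = - \frac{77865}{-24986 - 76877} = - \frac{77865}{-101863} = \left(-77865\right) \left(- \frac{1}{101863}\right) = \frac{77865}{101863} \approx 0.76441$)
$\frac{I{\left(-250 \right)} + 375770}{J + 183973} = \frac{-286 + 375770}{\frac{77865}{101863} + 183973} = \frac{375484}{\frac{18740119564}{101863}} = 375484 \cdot \frac{101863}{18740119564} = \frac{9561981673}{4685029891}$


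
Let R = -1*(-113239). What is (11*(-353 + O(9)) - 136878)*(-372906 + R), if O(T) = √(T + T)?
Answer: 36550986587 - 8569011*√2 ≈ 3.6539e+10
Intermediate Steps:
O(T) = √2*√T (O(T) = √(2*T) = √2*√T)
R = 113239
(11*(-353 + O(9)) - 136878)*(-372906 + R) = (11*(-353 + √2*√9) - 136878)*(-372906 + 113239) = (11*(-353 + √2*3) - 136878)*(-259667) = (11*(-353 + 3*√2) - 136878)*(-259667) = ((-3883 + 33*√2) - 136878)*(-259667) = (-140761 + 33*√2)*(-259667) = 36550986587 - 8569011*√2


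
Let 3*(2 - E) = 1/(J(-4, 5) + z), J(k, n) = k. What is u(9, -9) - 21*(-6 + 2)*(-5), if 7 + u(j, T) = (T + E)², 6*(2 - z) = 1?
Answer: -64242/169 ≈ -380.13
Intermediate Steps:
z = 11/6 (z = 2 - ⅙*1 = 2 - ⅙ = 11/6 ≈ 1.8333)
E = 28/13 (E = 2 - 1/(3*(-4 + 11/6)) = 2 - 1/(3*(-13/6)) = 2 - ⅓*(-6/13) = 2 + 2/13 = 28/13 ≈ 2.1538)
u(j, T) = -7 + (28/13 + T)² (u(j, T) = -7 + (T + 28/13)² = -7 + (28/13 + T)²)
u(9, -9) - 21*(-6 + 2)*(-5) = (-7 + (28 + 13*(-9))²/169) - 21*(-6 + 2)*(-5) = (-7 + (28 - 117)²/169) - (-84)*(-5) = (-7 + (1/169)*(-89)²) - 21*20 = (-7 + (1/169)*7921) - 420 = (-7 + 7921/169) - 420 = 6738/169 - 420 = -64242/169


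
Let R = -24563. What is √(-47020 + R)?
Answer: I*√71583 ≈ 267.55*I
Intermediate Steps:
√(-47020 + R) = √(-47020 - 24563) = √(-71583) = I*√71583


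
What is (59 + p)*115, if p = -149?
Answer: -10350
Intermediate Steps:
(59 + p)*115 = (59 - 149)*115 = -90*115 = -10350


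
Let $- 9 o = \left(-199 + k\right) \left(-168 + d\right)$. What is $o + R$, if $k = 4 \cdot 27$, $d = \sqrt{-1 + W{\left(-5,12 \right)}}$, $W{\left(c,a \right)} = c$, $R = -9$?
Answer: $- \frac{5123}{3} + \frac{91 i \sqrt{6}}{9} \approx -1707.7 + 24.767 i$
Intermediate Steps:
$d = i \sqrt{6}$ ($d = \sqrt{-1 - 5} = \sqrt{-6} = i \sqrt{6} \approx 2.4495 i$)
$k = 108$
$o = - \frac{5096}{3} + \frac{91 i \sqrt{6}}{9}$ ($o = - \frac{\left(-199 + 108\right) \left(-168 + i \sqrt{6}\right)}{9} = - \frac{\left(-91\right) \left(-168 + i \sqrt{6}\right)}{9} = - \frac{15288 - 91 i \sqrt{6}}{9} = - \frac{5096}{3} + \frac{91 i \sqrt{6}}{9} \approx -1698.7 + 24.767 i$)
$o + R = \left(- \frac{5096}{3} + \frac{91 i \sqrt{6}}{9}\right) - 9 = - \frac{5123}{3} + \frac{91 i \sqrt{6}}{9}$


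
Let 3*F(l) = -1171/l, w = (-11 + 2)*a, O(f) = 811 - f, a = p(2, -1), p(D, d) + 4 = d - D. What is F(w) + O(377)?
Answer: 80855/189 ≈ 427.80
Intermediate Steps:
p(D, d) = -4 + d - D (p(D, d) = -4 + (d - D) = -4 + d - D)
a = -7 (a = -4 - 1 - 1*2 = -4 - 1 - 2 = -7)
w = 63 (w = (-11 + 2)*(-7) = -9*(-7) = 63)
F(l) = -1171/(3*l) (F(l) = (-1171/l)/3 = -1171/(3*l))
F(w) + O(377) = -1171/3/63 + (811 - 1*377) = -1171/3*1/63 + (811 - 377) = -1171/189 + 434 = 80855/189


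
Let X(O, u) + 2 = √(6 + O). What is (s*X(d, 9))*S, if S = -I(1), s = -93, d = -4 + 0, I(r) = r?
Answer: -186 + 93*√2 ≈ -54.478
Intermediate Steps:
d = -4
X(O, u) = -2 + √(6 + O)
S = -1 (S = -1*1 = -1)
(s*X(d, 9))*S = -93*(-2 + √(6 - 4))*(-1) = -93*(-2 + √2)*(-1) = (186 - 93*√2)*(-1) = -186 + 93*√2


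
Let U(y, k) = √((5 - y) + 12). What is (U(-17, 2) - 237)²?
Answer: (237 - √34)² ≈ 53439.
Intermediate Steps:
U(y, k) = √(17 - y)
(U(-17, 2) - 237)² = (√(17 - 1*(-17)) - 237)² = (√(17 + 17) - 237)² = (√34 - 237)² = (-237 + √34)²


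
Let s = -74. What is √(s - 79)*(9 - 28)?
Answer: -57*I*√17 ≈ -235.02*I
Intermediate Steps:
√(s - 79)*(9 - 28) = √(-74 - 79)*(9 - 28) = √(-153)*(-19) = (3*I*√17)*(-19) = -57*I*√17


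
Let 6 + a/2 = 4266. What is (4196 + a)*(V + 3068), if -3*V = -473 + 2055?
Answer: 96921352/3 ≈ 3.2307e+7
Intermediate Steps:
a = 8520 (a = -12 + 2*4266 = -12 + 8532 = 8520)
V = -1582/3 (V = -(-473 + 2055)/3 = -⅓*1582 = -1582/3 ≈ -527.33)
(4196 + a)*(V + 3068) = (4196 + 8520)*(-1582/3 + 3068) = 12716*(7622/3) = 96921352/3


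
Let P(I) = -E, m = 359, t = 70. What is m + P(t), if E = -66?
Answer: 425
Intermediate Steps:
P(I) = 66 (P(I) = -1*(-66) = 66)
m + P(t) = 359 + 66 = 425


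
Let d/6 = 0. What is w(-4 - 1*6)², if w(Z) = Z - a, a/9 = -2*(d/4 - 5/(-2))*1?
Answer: 1225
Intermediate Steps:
d = 0 (d = 6*0 = 0)
a = -45 (a = 9*(-2*(0/4 - 5/(-2))*1) = 9*(-2*(0*(¼) - 5*(-½))*1) = 9*(-2*(0 + 5/2)*1) = 9*(-2*5/2*1) = 9*(-5*1) = 9*(-5) = -45)
w(Z) = 45 + Z (w(Z) = Z - 1*(-45) = Z + 45 = 45 + Z)
w(-4 - 1*6)² = (45 + (-4 - 1*6))² = (45 + (-4 - 6))² = (45 - 10)² = 35² = 1225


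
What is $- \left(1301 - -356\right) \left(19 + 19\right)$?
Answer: $-62966$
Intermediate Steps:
$- \left(1301 - -356\right) \left(19 + 19\right) = - \left(1301 + 356\right) 38 = - 1657 \cdot 38 = \left(-1\right) 62966 = -62966$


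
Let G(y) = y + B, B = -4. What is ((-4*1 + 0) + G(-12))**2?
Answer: 400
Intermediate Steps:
G(y) = -4 + y (G(y) = y - 4 = -4 + y)
((-4*1 + 0) + G(-12))**2 = ((-4*1 + 0) + (-4 - 12))**2 = ((-4 + 0) - 16)**2 = (-4 - 16)**2 = (-20)**2 = 400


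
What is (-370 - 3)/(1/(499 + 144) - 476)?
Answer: 239839/306067 ≈ 0.78362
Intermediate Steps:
(-370 - 3)/(1/(499 + 144) - 476) = -373/(1/643 - 476) = -373/(-306067/643) = -373*(-643/306067) = 239839/306067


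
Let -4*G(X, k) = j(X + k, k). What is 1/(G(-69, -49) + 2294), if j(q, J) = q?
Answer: 2/4647 ≈ 0.00043039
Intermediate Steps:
G(X, k) = -X/4 - k/4 (G(X, k) = -(X + k)/4 = -X/4 - k/4)
1/(G(-69, -49) + 2294) = 1/((-1/4*(-69) - 1/4*(-49)) + 2294) = 1/((69/4 + 49/4) + 2294) = 1/(59/2 + 2294) = 1/(4647/2) = 2/4647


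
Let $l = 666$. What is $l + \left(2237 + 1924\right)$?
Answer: $4827$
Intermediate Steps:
$l + \left(2237 + 1924\right) = 666 + \left(2237 + 1924\right) = 666 + 4161 = 4827$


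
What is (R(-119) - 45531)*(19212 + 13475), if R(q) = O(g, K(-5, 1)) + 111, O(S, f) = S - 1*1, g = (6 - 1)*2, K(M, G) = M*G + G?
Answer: -1484349357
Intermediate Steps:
K(M, G) = G + G*M (K(M, G) = G*M + G = G + G*M)
g = 10 (g = 5*2 = 10)
O(S, f) = -1 + S (O(S, f) = S - 1 = -1 + S)
R(q) = 120 (R(q) = (-1 + 10) + 111 = 9 + 111 = 120)
(R(-119) - 45531)*(19212 + 13475) = (120 - 45531)*(19212 + 13475) = -45411*32687 = -1484349357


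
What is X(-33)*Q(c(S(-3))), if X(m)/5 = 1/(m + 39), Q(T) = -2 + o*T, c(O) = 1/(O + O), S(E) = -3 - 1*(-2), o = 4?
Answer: -10/3 ≈ -3.3333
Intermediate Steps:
S(E) = -1 (S(E) = -3 + 2 = -1)
c(O) = 1/(2*O)
Q(T) = -2 + 4*T
X(m) = 5/(39 + m) (X(m) = 5/(m + 39) = 5/(39 + m))
X(-33)*Q(c(S(-3))) = (5/(39 - 33))*(-2 + 4*((1/2)/(-1))) = (5/6)*(-2 + 4*((1/2)*(-1))) = (5*(1/6))*(-2 + 4*(-1/2)) = 5*(-2 - 2)/6 = (5/6)*(-4) = -10/3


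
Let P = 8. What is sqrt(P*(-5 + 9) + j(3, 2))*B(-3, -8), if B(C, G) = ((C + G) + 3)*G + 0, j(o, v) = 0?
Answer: 256*sqrt(2) ≈ 362.04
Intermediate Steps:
B(C, G) = G*(3 + C + G) (B(C, G) = (3 + C + G)*G + 0 = G*(3 + C + G) + 0 = G*(3 + C + G))
sqrt(P*(-5 + 9) + j(3, 2))*B(-3, -8) = sqrt(8*(-5 + 9) + 0)*(-8*(3 - 3 - 8)) = sqrt(8*4 + 0)*(-8*(-8)) = sqrt(32 + 0)*64 = sqrt(32)*64 = (4*sqrt(2))*64 = 256*sqrt(2)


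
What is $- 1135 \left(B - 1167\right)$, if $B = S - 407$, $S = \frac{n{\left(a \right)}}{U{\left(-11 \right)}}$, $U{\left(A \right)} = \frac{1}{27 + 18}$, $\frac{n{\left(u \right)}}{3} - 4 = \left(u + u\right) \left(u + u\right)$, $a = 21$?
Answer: $-269115310$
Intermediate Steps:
$n{\left(u \right)} = 12 + 12 u^{2}$ ($n{\left(u \right)} = 12 + 3 \left(u + u\right) \left(u + u\right) = 12 + 3 \cdot 2 u 2 u = 12 + 3 \cdot 4 u^{2} = 12 + 12 u^{2}$)
$U{\left(A \right)} = \frac{1}{45}$
$S = 238680$ ($S = \left(12 + 12 \cdot 21^{2}\right) \frac{1}{\frac{1}{45}} = \left(12 + 12 \cdot 441\right) 45 = \left(12 + 5292\right) 45 = 5304 \cdot 45 = 238680$)
$B = 238273$ ($B = 238680 - 407 = 238273$)
$- 1135 \left(B - 1167\right) = - 1135 \left(238273 - 1167\right) = \left(-1135\right) 237106 = -269115310$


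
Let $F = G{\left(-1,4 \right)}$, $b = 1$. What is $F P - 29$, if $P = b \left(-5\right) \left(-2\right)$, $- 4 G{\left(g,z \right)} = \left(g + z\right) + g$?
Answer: $-34$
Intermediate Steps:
$G{\left(g,z \right)} = - \frac{g}{2} - \frac{z}{4}$ ($G{\left(g,z \right)} = - \frac{\left(g + z\right) + g}{4} = - \frac{z + 2 g}{4} = - \frac{g}{2} - \frac{z}{4}$)
$F = - \frac{1}{2}$ ($F = \left(- \frac{1}{2}\right) \left(-1\right) - 1 = \frac{1}{2} - 1 = - \frac{1}{2} \approx -0.5$)
$P = 10$ ($P = 1 \left(-5\right) \left(-2\right) = \left(-5\right) \left(-2\right) = 10$)
$F P - 29 = \left(- \frac{1}{2}\right) 10 - 29 = -5 - 29 = -34$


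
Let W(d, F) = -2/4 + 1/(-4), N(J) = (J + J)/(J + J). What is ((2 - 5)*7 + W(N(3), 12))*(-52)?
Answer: 1131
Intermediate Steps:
N(J) = 1 (N(J) = (2*J)/((2*J)) = (2*J)*(1/(2*J)) = 1)
W(d, F) = -¾ (W(d, F) = -2*¼ + 1*(-¼) = -½ - ¼ = -¾)
((2 - 5)*7 + W(N(3), 12))*(-52) = ((2 - 5)*7 - ¾)*(-52) = (-3*7 - ¾)*(-52) = (-21 - ¾)*(-52) = -87/4*(-52) = 1131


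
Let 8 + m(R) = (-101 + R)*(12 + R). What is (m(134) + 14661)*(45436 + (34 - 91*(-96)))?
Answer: 1055445026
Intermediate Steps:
m(R) = -8 + (-101 + R)*(12 + R)
(m(134) + 14661)*(45436 + (34 - 91*(-96))) = ((-1220 + 134**2 - 89*134) + 14661)*(45436 + (34 - 91*(-96))) = ((-1220 + 17956 - 11926) + 14661)*(45436 + (34 + 8736)) = (4810 + 14661)*(45436 + 8770) = 19471*54206 = 1055445026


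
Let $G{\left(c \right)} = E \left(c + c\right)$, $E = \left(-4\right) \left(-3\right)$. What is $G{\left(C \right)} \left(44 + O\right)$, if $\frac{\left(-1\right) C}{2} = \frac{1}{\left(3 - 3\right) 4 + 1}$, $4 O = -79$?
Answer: $-1164$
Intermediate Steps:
$O = - \frac{79}{4}$ ($O = \frac{1}{4} \left(-79\right) = - \frac{79}{4} \approx -19.75$)
$C = -2$ ($C = - \frac{2}{\left(3 - 3\right) 4 + 1} = - \frac{2}{0 \cdot 4 + 1} = - \frac{2}{0 + 1} = - \frac{2}{1} = \left(-2\right) 1 = -2$)
$E = 12$
$G{\left(c \right)} = 24 c$ ($G{\left(c \right)} = 12 \left(c + c\right) = 12 \cdot 2 c = 24 c$)
$G{\left(C \right)} \left(44 + O\right) = 24 \left(-2\right) \left(44 - \frac{79}{4}\right) = \left(-48\right) \frac{97}{4} = -1164$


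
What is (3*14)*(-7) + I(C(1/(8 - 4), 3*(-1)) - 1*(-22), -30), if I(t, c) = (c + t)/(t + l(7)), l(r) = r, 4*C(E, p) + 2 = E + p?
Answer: -130977/445 ≈ -294.33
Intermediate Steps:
C(E, p) = -1/2 + E/4 + p/4 (C(E, p) = -1/2 + (E + p)/4 = -1/2 + (E/4 + p/4) = -1/2 + E/4 + p/4)
I(t, c) = (c + t)/(7 + t) (I(t, c) = (c + t)/(t + 7) = (c + t)/(7 + t))
(3*14)*(-7) + I(C(1/(8 - 4), 3*(-1)) - 1*(-22), -30) = (3*14)*(-7) + (-30 + ((-1/2 + 1/(4*(8 - 4)) + (3*(-1))/4) - 1*(-22)))/(7 + ((-1/2 + 1/(4*(8 - 4)) + (3*(-1))/4) - 1*(-22))) = 42*(-7) + (-30 + ((-1/2 + (1/4)/4 + (1/4)*(-3)) + 22))/(7 + ((-1/2 + (1/4)/4 + (1/4)*(-3)) + 22)) = -294 + (-30 + ((-1/2 + (1/4)*(1/4) - 3/4) + 22))/(7 + ((-1/2 + (1/4)*(1/4) - 3/4) + 22)) = -294 + (-30 + ((-1/2 + 1/16 - 3/4) + 22))/(7 + ((-1/2 + 1/16 - 3/4) + 22)) = -294 + (-30 + (-19/16 + 22))/(7 + (-19/16 + 22)) = -294 + (-30 + 333/16)/(7 + 333/16) = -294 - 147/16/(445/16) = -294 + (16/445)*(-147/16) = -294 - 147/445 = -130977/445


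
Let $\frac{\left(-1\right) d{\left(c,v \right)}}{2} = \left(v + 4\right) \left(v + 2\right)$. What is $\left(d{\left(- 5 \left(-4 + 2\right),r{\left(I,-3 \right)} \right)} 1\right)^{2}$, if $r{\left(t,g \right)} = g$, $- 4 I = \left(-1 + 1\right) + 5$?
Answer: $4$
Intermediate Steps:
$I = - \frac{5}{4}$ ($I = - \frac{\left(-1 + 1\right) + 5}{4} = - \frac{0 + 5}{4} = \left(- \frac{1}{4}\right) 5 = - \frac{5}{4} \approx -1.25$)
$d{\left(c,v \right)} = - 2 \left(2 + v\right) \left(4 + v\right)$ ($d{\left(c,v \right)} = - 2 \left(v + 4\right) \left(v + 2\right) = - 2 \left(4 + v\right) \left(2 + v\right) = - 2 \left(2 + v\right) \left(4 + v\right)$)
$\left(d{\left(- 5 \left(-4 + 2\right),r{\left(I,-3 \right)} \right)} 1\right)^{2} = \left(\left(-16 - -36 - 2 \left(-3\right)^{2}\right) 1\right)^{2} = \left(\left(-16 + 36 - 18\right) 1\right)^{2} = \left(2 \cdot 1\right)^{2} = 2^{2} = 4$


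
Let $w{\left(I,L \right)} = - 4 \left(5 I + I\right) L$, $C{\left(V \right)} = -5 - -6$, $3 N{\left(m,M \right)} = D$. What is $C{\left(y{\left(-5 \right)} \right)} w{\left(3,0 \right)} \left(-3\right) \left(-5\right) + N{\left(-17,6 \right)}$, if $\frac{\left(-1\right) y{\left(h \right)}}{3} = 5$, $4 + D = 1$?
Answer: $-1$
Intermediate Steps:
$D = -3$ ($D = -4 + 1 = -3$)
$y{\left(h \right)} = -15$ ($y{\left(h \right)} = \left(-3\right) 5 = -15$)
$N{\left(m,M \right)} = -1$ ($N{\left(m,M \right)} = \frac{1}{3} \left(-3\right) = -1$)
$C{\left(V \right)} = 1$ ($C{\left(V \right)} = -5 + 6 = 1$)
$w{\left(I,L \right)} = - 24 I L$ ($w{\left(I,L \right)} = - 4 \cdot 6 I L = - 24 I L$)
$C{\left(y{\left(-5 \right)} \right)} w{\left(3,0 \right)} \left(-3\right) \left(-5\right) + N{\left(-17,6 \right)} = 1 \left(-24\right) 3 \cdot 0 \left(-3\right) \left(-5\right) - 1 = 1 \cdot 0 \left(-3\right) \left(-5\right) - 1 = 1 \cdot 0 \left(-5\right) - 1 = 1 \cdot 0 - 1 = 0 - 1 = -1$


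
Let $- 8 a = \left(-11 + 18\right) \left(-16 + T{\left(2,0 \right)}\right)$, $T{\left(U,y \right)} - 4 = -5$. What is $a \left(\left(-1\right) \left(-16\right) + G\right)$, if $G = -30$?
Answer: $- \frac{833}{4} \approx -208.25$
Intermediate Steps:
$T{\left(U,y \right)} = -1$ ($T{\left(U,y \right)} = 4 - 5 = -1$)
$a = \frac{119}{8}$ ($a = - \frac{\left(-11 + 18\right) \left(-16 - 1\right)}{8} = - \frac{7 \left(-17\right)}{8} = \left(- \frac{1}{8}\right) \left(-119\right) = \frac{119}{8} \approx 14.875$)
$a \left(\left(-1\right) \left(-16\right) + G\right) = \frac{119 \left(\left(-1\right) \left(-16\right) - 30\right)}{8} = \frac{119 \left(16 - 30\right)}{8} = \frac{119}{8} \left(-14\right) = - \frac{833}{4}$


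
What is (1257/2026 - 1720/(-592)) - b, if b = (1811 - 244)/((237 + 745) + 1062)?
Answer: 211385961/76611164 ≈ 2.7592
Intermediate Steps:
b = 1567/2044 (b = 1567/(982 + 1062) = 1567/2044 ≈ 0.76663)
(1257/2026 - 1720/(-592)) - b = (1257/2026 - 1720/(-592)) - 1*1567/2044 = (1257*(1/2026) - 1720*(-1/592)) - 1567/2044 = (1257/2026 + 215/74) - 1567/2044 = 132152/37481 - 1567/2044 = 211385961/76611164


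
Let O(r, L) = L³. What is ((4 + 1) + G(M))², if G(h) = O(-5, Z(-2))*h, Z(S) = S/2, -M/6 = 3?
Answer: 529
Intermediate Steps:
M = -18 (M = -6*3 = -18)
Z(S) = S/2 (Z(S) = S*(½) = S/2)
G(h) = -h (G(h) = ((½)*(-2))³*h = (-1)³*h = -h)
((4 + 1) + G(M))² = ((4 + 1) - 1*(-18))² = (5 + 18)² = 23² = 529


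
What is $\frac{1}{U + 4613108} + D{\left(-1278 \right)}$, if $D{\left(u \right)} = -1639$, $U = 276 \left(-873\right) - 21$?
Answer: $- \frac{7165935820}{4372139} \approx -1639.0$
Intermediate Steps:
$U = -240969$ ($U = -240948 - 21 = -240969$)
$\frac{1}{U + 4613108} + D{\left(-1278 \right)} = \frac{1}{-240969 + 4613108} - 1639 = \frac{1}{4372139} - 1639 = - \frac{7165935820}{4372139}$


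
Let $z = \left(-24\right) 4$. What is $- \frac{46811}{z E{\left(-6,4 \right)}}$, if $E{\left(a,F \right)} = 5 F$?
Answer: $\frac{46811}{1920} \approx 24.381$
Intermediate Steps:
$z = -96$
$- \frac{46811}{z E{\left(-6,4 \right)}} = - \frac{46811}{\left(-96\right) 5 \cdot 4} = - \frac{46811}{\left(-96\right) 20} = - \frac{46811}{-1920} = \left(-46811\right) \left(- \frac{1}{1920}\right) = \frac{46811}{1920}$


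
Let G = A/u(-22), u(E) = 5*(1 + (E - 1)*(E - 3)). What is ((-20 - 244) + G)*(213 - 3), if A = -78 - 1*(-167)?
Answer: -5321617/96 ≈ -55434.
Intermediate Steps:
A = 89 (A = -78 + 167 = 89)
u(E) = 5 + 5*(-1 + E)*(-3 + E) (u(E) = 5*(1 + (-1 + E)*(-3 + E)) = 5 + 5*(-1 + E)*(-3 + E))
G = 89/2880 (G = 89/(20 - 20*(-22) + 5*(-22)²) = 89/(20 + 440 + 5*484) = 89/(20 + 440 + 2420) = 89/2880 ≈ 0.030903)
((-20 - 244) + G)*(213 - 3) = ((-20 - 244) + 89/2880)*(213 - 3) = (-264 + 89/2880)*210 = -760231/2880*210 = -5321617/96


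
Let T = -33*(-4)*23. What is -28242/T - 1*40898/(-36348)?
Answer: -1446112/176847 ≈ -8.1772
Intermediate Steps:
T = 3036 (T = 132*23 = 3036)
-28242/T - 1*40898/(-36348) = -28242/3036 - 1*40898/(-36348) = -28242*1/3036 - 40898*(-1/36348) = -4707/506 + 1573/1398 = -1446112/176847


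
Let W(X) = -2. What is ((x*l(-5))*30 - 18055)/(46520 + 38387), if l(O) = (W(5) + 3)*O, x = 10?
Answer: -19555/84907 ≈ -0.23031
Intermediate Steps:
l(O) = O (l(O) = (-2 + 3)*O = 1*O = O)
((x*l(-5))*30 - 18055)/(46520 + 38387) = ((10*(-5))*30 - 18055)/(46520 + 38387) = (-50*30 - 18055)/84907 = (-1500 - 18055)*(1/84907) = -19555*1/84907 = -19555/84907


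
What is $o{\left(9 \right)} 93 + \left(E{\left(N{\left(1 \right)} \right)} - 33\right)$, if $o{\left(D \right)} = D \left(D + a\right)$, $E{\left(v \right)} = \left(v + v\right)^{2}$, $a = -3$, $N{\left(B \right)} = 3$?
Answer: $5025$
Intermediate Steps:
$E{\left(v \right)} = 4 v^{2}$ ($E{\left(v \right)} = \left(2 v\right)^{2} = 4 v^{2}$)
$o{\left(D \right)} = D \left(-3 + D\right)$ ($o{\left(D \right)} = D \left(D - 3\right) = D \left(-3 + D\right)$)
$o{\left(9 \right)} 93 + \left(E{\left(N{\left(1 \right)} \right)} - 33\right) = 9 \left(-3 + 9\right) 93 - \left(33 - 4 \cdot 3^{2}\right) = 9 \cdot 6 \cdot 93 + \left(4 \cdot 9 - 33\right) = 54 \cdot 93 + \left(36 - 33\right) = 5022 + 3 = 5025$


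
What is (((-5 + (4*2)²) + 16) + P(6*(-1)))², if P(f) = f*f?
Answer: 12321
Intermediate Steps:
P(f) = f²
(((-5 + (4*2)²) + 16) + P(6*(-1)))² = (((-5 + (4*2)²) + 16) + (6*(-1))²)² = (((-5 + 8²) + 16) + (-6)²)² = (((-5 + 64) + 16) + 36)² = ((59 + 16) + 36)² = (75 + 36)² = 111² = 12321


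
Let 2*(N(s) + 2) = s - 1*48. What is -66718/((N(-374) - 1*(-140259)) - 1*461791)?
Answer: 66718/321745 ≈ 0.20736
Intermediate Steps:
N(s) = -26 + s/2 (N(s) = -2 + (s - 1*48)/2 = -2 + (s - 48)/2 = -2 + (-48 + s)/2 = -2 + (-24 + s/2) = -26 + s/2)
-66718/((N(-374) - 1*(-140259)) - 1*461791) = -66718/(((-26 + (½)*(-374)) - 1*(-140259)) - 1*461791) = -66718/(((-26 - 187) + 140259) - 461791) = -66718/((-213 + 140259) - 461791) = -66718/(140046 - 461791) = -66718/(-321745) = -66718*(-1/321745) = 66718/321745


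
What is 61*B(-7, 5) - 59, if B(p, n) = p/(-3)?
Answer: 250/3 ≈ 83.333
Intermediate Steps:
B(p, n) = -p/3 (B(p, n) = p*(-1/3) = -p/3)
61*B(-7, 5) - 59 = 61*(-1/3*(-7)) - 59 = 61*(7/3) - 59 = 427/3 - 59 = 250/3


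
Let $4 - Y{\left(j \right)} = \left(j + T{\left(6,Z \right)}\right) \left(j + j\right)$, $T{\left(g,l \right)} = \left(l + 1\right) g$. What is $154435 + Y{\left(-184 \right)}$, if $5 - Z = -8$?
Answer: $117639$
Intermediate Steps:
$Z = 13$ ($Z = 5 - -8 = 5 + 8 = 13$)
$T{\left(g,l \right)} = g \left(1 + l\right)$ ($T{\left(g,l \right)} = \left(1 + l\right) g = g \left(1 + l\right)$)
$Y{\left(j \right)} = 4 - 2 j \left(84 + j\right)$ ($Y{\left(j \right)} = 4 - \left(j + 6 \left(1 + 13\right)\right) \left(j + j\right) = 4 - \left(j + 6 \cdot 14\right) 2 j = 4 - \left(j + 84\right) 2 j = 4 - \left(84 + j\right) 2 j = 4 - 2 j \left(84 + j\right)$)
$154435 + Y{\left(-184 \right)} = 154435 - \left(-30916 + 67712\right) = 154435 + \left(4 + 30912 - 67712\right) = 154435 - 36796 = 117639$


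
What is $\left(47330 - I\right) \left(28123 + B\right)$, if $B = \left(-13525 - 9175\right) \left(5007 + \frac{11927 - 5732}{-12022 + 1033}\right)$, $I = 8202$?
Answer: $- \frac{16284395145952328}{3663} \approx -4.4456 \cdot 10^{12}$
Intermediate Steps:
$B = - \frac{416285675200}{3663}$ ($B = - 22700 \left(5007 + \frac{6195}{-10989}\right) = - 22700 \left(5007 + 6195 \left(- \frac{1}{10989}\right)\right) = - 22700 \left(5007 - \frac{2065}{3663}\right) = \left(-22700\right) \frac{18338576}{3663} = - \frac{416285675200}{3663} \approx -1.1365 \cdot 10^{8}$)
$\left(47330 - I\right) \left(28123 + B\right) = \left(47330 - 8202\right) \left(28123 - \frac{416285675200}{3663}\right) = \left(47330 - 8202\right) \left(- \frac{416182660651}{3663}\right) = 39128 \left(- \frac{416182660651}{3663}\right) = - \frac{16284395145952328}{3663}$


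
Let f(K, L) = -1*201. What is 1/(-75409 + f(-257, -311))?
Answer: -1/75610 ≈ -1.3226e-5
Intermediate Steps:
f(K, L) = -201
1/(-75409 + f(-257, -311)) = 1/(-75409 - 201) = 1/(-75610) = -1/75610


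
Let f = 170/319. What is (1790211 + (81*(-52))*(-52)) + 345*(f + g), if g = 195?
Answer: 662465340/319 ≈ 2.0767e+6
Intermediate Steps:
f = 170/319 (f = 170*(1/319) = 170/319 ≈ 0.53292)
(1790211 + (81*(-52))*(-52)) + 345*(f + g) = (1790211 + (81*(-52))*(-52)) + 345*(170/319 + 195) = (1790211 - 4212*(-52)) + 345*(62375/319) = (1790211 + 219024) + 21519375/319 = 2009235 + 21519375/319 = 662465340/319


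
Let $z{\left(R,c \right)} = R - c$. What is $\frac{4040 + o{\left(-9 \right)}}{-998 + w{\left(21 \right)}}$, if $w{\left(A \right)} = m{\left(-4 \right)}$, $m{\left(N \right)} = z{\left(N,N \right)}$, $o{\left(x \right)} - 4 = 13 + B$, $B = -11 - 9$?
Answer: $- \frac{4037}{998} \approx -4.0451$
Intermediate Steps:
$B = -20$ ($B = -11 - 9 = -20$)
$o{\left(x \right)} = -3$ ($o{\left(x \right)} = 4 + \left(13 - 20\right) = 4 - 7 = -3$)
$m{\left(N \right)} = 0$ ($m{\left(N \right)} = N - N = 0$)
$w{\left(A \right)} = 0$
$\frac{4040 + o{\left(-9 \right)}}{-998 + w{\left(21 \right)}} = \frac{4040 - 3}{-998 + 0} = \frac{4037}{-998} = 4037 \left(- \frac{1}{998}\right) = - \frac{4037}{998}$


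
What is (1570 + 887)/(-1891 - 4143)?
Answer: -351/862 ≈ -0.40719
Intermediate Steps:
(1570 + 887)/(-1891 - 4143) = 2457/(-6034) = 2457*(-1/6034) = -351/862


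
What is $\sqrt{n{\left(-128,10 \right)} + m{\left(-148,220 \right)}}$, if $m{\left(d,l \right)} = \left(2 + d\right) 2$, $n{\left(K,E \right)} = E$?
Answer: $i \sqrt{282} \approx 16.793 i$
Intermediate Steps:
$m{\left(d,l \right)} = 4 + 2 d$
$\sqrt{n{\left(-128,10 \right)} + m{\left(-148,220 \right)}} = \sqrt{10 + \left(4 + 2 \left(-148\right)\right)} = \sqrt{10 + \left(4 - 296\right)} = \sqrt{10 - 292} = \sqrt{-282} = i \sqrt{282}$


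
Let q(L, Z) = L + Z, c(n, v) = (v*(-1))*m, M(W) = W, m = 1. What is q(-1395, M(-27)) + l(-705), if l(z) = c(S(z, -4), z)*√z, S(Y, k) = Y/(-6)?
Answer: -1422 + 705*I*√705 ≈ -1422.0 + 18719.0*I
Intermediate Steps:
S(Y, k) = -Y/6 (S(Y, k) = Y*(-⅙) = -Y/6)
c(n, v) = -v (c(n, v) = (v*(-1))*1 = -v*1 = -v)
l(z) = -z^(3/2) (l(z) = (-z)*√z = -z^(3/2))
q(-1395, M(-27)) + l(-705) = (-1395 - 27) - (-705)^(3/2) = -1422 - (-705)*I*√705 = -1422 + 705*I*√705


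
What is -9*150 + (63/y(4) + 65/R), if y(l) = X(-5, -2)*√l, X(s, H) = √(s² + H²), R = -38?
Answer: -51365/38 + 63*√29/58 ≈ -1345.9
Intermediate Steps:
X(s, H) = √(H² + s²)
y(l) = √29*√l (y(l) = √((-2)² + (-5)²)*√l = √(4 + 25)*√l = √29*√l)
-9*150 + (63/y(4) + 65/R) = -9*150 + (63/((√29*√4)) + 65/(-38)) = -1350 + (63/((√29*2)) + 65*(-1/38)) = -1350 + (63/((2*√29)) - 65/38) = -1350 + (63*(√29/58) - 65/38) = -1350 + (63*√29/58 - 65/38) = -1350 + (-65/38 + 63*√29/58) = -51365/38 + 63*√29/58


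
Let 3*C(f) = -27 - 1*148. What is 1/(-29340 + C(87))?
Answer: -3/88195 ≈ -3.4016e-5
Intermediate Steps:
C(f) = -175/3 (C(f) = (-27 - 1*148)/3 = (-27 - 148)/3 = (⅓)*(-175) = -175/3)
1/(-29340 + C(87)) = 1/(-29340 - 175/3) = 1/(-88195/3) = -3/88195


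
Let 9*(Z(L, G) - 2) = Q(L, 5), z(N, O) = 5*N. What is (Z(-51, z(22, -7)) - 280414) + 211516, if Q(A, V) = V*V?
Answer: -620039/9 ≈ -68893.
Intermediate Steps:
Q(A, V) = V²
Z(L, G) = 43/9 (Z(L, G) = 2 + (⅑)*5² = 2 + (⅑)*25 = 2 + 25/9 = 43/9)
(Z(-51, z(22, -7)) - 280414) + 211516 = (43/9 - 280414) + 211516 = -2523683/9 + 211516 = -620039/9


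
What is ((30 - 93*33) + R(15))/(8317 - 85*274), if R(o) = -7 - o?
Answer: 3061/14973 ≈ 0.20443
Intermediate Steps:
((30 - 93*33) + R(15))/(8317 - 85*274) = ((30 - 93*33) + (-7 - 1*15))/(8317 - 85*274) = ((30 - 3069) + (-7 - 15))/(8317 - 23290) = (-3039 - 22)/(-14973) = -3061*(-1/14973) = 3061/14973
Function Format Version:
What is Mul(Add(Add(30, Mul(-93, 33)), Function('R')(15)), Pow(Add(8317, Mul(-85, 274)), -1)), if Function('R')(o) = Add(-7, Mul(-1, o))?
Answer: Rational(3061, 14973) ≈ 0.20443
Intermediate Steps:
Mul(Add(Add(30, Mul(-93, 33)), Function('R')(15)), Pow(Add(8317, Mul(-85, 274)), -1)) = Mul(Add(Add(30, Mul(-93, 33)), Add(-7, Mul(-1, 15))), Pow(Add(8317, Mul(-85, 274)), -1)) = Mul(Add(Add(30, -3069), Add(-7, -15)), Pow(Add(8317, -23290), -1)) = Mul(Add(-3039, -22), Pow(-14973, -1)) = Mul(-3061, Rational(-1, 14973)) = Rational(3061, 14973)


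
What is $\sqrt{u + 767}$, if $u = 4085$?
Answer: $2 \sqrt{1213} \approx 69.656$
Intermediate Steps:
$\sqrt{u + 767} = \sqrt{4085 + 767} = \sqrt{4852} = 2 \sqrt{1213}$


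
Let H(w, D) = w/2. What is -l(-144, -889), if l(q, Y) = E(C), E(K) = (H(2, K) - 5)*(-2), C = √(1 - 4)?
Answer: -8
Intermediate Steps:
H(w, D) = w/2 (H(w, D) = w*(½) = w/2)
C = I*√3 (C = √(-3) = I*√3 ≈ 1.732*I)
E(K) = 8 (E(K) = ((½)*2 - 5)*(-2) = (1 - 5)*(-2) = -4*(-2) = 8)
l(q, Y) = 8
-l(-144, -889) = -1*8 = -8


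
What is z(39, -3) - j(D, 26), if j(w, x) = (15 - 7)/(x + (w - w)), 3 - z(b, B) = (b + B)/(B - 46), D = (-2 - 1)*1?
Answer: 2183/637 ≈ 3.4270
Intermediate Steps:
D = -3 (D = -3*1 = -3)
z(b, B) = 3 - (B + b)/(-46 + B) (z(b, B) = 3 - (b + B)/(B - 46) = 3 - (B + b)/(-46 + B))
j(w, x) = 8/x (j(w, x) = 8/(x + 0) = 8/x)
z(39, -3) - j(D, 26) = (-138 - 1*39 + 2*(-3))/(-46 - 3) - 8/26 = (-138 - 39 - 6)/(-49) - 8/26 = -1/49*(-183) - 1*4/13 = 183/49 - 4/13 = 2183/637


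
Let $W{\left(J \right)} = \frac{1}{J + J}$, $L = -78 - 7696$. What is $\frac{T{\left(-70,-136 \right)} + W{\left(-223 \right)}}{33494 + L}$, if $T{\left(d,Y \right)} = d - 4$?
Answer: $- \frac{6601}{2294224} \approx -0.0028772$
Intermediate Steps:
$L = -7774$ ($L = -78 - 7696 = -7774$)
$T{\left(d,Y \right)} = -4 + d$ ($T{\left(d,Y \right)} = d - 4 = -4 + d$)
$W{\left(J \right)} = \frac{1}{2 J}$
$\frac{T{\left(-70,-136 \right)} + W{\left(-223 \right)}}{33494 + L} = \frac{\left(-4 - 70\right) + \frac{1}{2 \left(-223\right)}}{33494 - 7774} = \frac{-74 + \frac{1}{2} \left(- \frac{1}{223}\right)}{25720} = \left(-74 - \frac{1}{446}\right) \frac{1}{25720} = \left(- \frac{33005}{446}\right) \frac{1}{25720} = - \frac{6601}{2294224}$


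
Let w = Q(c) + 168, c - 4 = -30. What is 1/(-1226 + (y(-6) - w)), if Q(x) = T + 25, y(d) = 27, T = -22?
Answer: -1/1370 ≈ -0.00072993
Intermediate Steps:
c = -26 (c = 4 - 30 = -26)
Q(x) = 3 (Q(x) = -22 + 25 = 3)
w = 171 (w = 3 + 168 = 171)
1/(-1226 + (y(-6) - w)) = 1/(-1226 + (27 - 1*171)) = 1/(-1226 + (27 - 171)) = 1/(-1226 - 144) = 1/(-1370) = -1/1370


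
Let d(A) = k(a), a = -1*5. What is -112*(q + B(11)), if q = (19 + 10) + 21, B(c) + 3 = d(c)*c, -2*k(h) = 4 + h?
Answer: -5880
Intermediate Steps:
a = -5
k(h) = -2 - h/2 (k(h) = -(4 + h)/2 = -2 - h/2)
d(A) = ½ (d(A) = -2 - ½*(-5) = -2 + 5/2 = ½)
B(c) = -3 + c/2
q = 50 (q = 29 + 21 = 50)
-112*(q + B(11)) = -112*(50 + (-3 + (½)*11)) = -112*(50 + (-3 + 11/2)) = -112*(50 + 5/2) = -112*105/2 = -5880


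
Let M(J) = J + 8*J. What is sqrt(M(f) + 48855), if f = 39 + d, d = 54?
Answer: 2*sqrt(12423) ≈ 222.92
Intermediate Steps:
f = 93 (f = 39 + 54 = 93)
M(J) = 9*J
sqrt(M(f) + 48855) = sqrt(9*93 + 48855) = sqrt(837 + 48855) = sqrt(49692) = 2*sqrt(12423)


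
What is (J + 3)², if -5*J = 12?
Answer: 9/25 ≈ 0.36000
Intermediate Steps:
J = -12/5 (J = -⅕*12 = -12/5 ≈ -2.4000)
(J + 3)² = (-12/5 + 3)² = (⅗)² = 9/25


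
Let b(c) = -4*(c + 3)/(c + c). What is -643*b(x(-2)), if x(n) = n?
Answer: -643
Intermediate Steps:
b(c) = -2*(3 + c)/c (b(c) = -4*(3 + c)/(2*c) = -4*(3 + c)*1/(2*c) = -2*(3 + c)/c)
-643*b(x(-2)) = -643*(-2 - 6/(-2)) = -643*(-2 - 6*(-½)) = -643*(-2 + 3) = -643*1 = -643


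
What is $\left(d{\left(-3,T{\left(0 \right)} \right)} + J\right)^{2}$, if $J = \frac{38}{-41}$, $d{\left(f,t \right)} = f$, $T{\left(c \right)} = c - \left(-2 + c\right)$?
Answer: $\frac{25921}{1681} \approx 15.42$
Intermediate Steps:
$T{\left(c \right)} = 2$
$J = - \frac{38}{41}$ ($J = 38 \left(- \frac{1}{41}\right) = - \frac{38}{41} \approx -0.92683$)
$\left(d{\left(-3,T{\left(0 \right)} \right)} + J\right)^{2} = \left(-3 - \frac{38}{41}\right)^{2} = \left(- \frac{161}{41}\right)^{2} = \frac{25921}{1681}$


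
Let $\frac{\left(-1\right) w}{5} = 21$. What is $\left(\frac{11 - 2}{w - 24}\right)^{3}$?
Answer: $- \frac{27}{79507} \approx -0.00033959$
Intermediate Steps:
$w = -105$ ($w = \left(-5\right) 21 = -105$)
$\left(\frac{11 - 2}{w - 24}\right)^{3} = \left(\frac{11 - 2}{-105 - 24}\right)^{3} = \left(\frac{9}{-129}\right)^{3} = \left(9 \left(- \frac{1}{129}\right)\right)^{3} = \left(- \frac{3}{43}\right)^{3} = - \frac{27}{79507}$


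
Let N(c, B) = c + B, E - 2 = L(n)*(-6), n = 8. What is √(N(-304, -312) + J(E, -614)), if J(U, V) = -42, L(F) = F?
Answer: I*√658 ≈ 25.652*I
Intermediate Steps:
E = -46 (E = 2 + 8*(-6) = 2 - 48 = -46)
N(c, B) = B + c
√(N(-304, -312) + J(E, -614)) = √((-312 - 304) - 42) = √(-616 - 42) = √(-658) = I*√658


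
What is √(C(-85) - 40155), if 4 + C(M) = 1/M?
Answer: 2*I*√72537215/85 ≈ 200.4*I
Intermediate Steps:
C(M) = -4 + 1/M
√(C(-85) - 40155) = √((-4 + 1/(-85)) - 40155) = √((-4 - 1/85) - 40155) = √(-341/85 - 40155) = √(-3413516/85) = 2*I*√72537215/85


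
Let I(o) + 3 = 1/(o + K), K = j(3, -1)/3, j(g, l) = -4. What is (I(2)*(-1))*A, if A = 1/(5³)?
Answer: 3/250 ≈ 0.012000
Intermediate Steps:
A = 1/125 ≈ 0.0080000
K = -4/3 ≈ -1.3333
I(o) = -3 + 1/(-4/3 + o) (I(o) = -3 + 1/(o - 4/3) = -3 + 1/(-4/3 + o))
(I(2)*(-1))*A = ((3*(5 - 3*2)/(-4 + 3*2))*(-1))*(1/125) = ((3*(5 - 6)/(-4 + 6))*(-1))*(1/125) = ((3*(-1)/2)*(-1))*(1/125) = ((3*(½)*(-1))*(-1))*(1/125) = -3/2*(-1)*(1/125) = (3/2)*(1/125) = 3/250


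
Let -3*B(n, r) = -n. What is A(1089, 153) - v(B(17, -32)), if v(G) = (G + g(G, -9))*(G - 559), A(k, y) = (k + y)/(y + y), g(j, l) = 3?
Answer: 734341/153 ≈ 4799.6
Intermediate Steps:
B(n, r) = n/3 (B(n, r) = -(-1)*n/3 = n/3)
A(k, y) = (k + y)/(2*y) (A(k, y) = (k + y)/((2*y)) = (k + y)*(1/(2*y)) = (k + y)/(2*y))
v(G) = (-559 + G)*(3 + G) (v(G) = (G + 3)*(G - 559) = (3 + G)*(-559 + G) = (-559 + G)*(3 + G))
A(1089, 153) - v(B(17, -32)) = (½)*(1089 + 153)/153 - (-1677 + ((⅓)*17)² - 556*17/3) = (½)*(1/153)*1242 - (-1677 + (17/3)² - 556*17/3) = 69/17 - (-1677 + 289/9 - 9452/3) = 69/17 - 1*(-43160/9) = 69/17 + 43160/9 = 734341/153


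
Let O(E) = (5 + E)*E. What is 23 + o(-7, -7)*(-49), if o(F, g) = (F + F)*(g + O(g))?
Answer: 4825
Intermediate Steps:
O(E) = E*(5 + E)
o(F, g) = 2*F*(g + g*(5 + g)) (o(F, g) = (F + F)*(g + g*(5 + g)) = (2*F)*(g + g*(5 + g)) = 2*F*(g + g*(5 + g)))
23 + o(-7, -7)*(-49) = 23 + (2*(-7)*(-7)*(6 - 7))*(-49) = 23 + (2*(-7)*(-7)*(-1))*(-49) = 23 - 98*(-49) = 23 + 4802 = 4825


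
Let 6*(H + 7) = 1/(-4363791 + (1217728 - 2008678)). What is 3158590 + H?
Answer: 97690063752017/30928446 ≈ 3.1586e+6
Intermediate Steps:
H = -216499123/30928446 (H = -7 + 1/(6*(-4363791 + (1217728 - 2008678))) = -7 + 1/(6*(-4363791 - 790950)) = -7 + (1/6)/(-5154741) = -7 + (1/6)*(-1/5154741) = -7 - 1/30928446 = -216499123/30928446 ≈ -7.0000)
3158590 + H = 3158590 - 216499123/30928446 = 97690063752017/30928446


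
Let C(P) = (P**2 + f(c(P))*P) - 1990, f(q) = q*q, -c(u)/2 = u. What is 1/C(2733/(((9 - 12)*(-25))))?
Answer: 15625/3013886399 ≈ 5.1843e-6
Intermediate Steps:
c(u) = -2*u
f(q) = q**2
C(P) = -1990 + P**2 + 4*P**3 (C(P) = (P**2 + (-2*P)**2*P) - 1990 = (P**2 + (4*P**2)*P) - 1990 = (P**2 + 4*P**3) - 1990 = -1990 + P**2 + 4*P**3)
1/C(2733/(((9 - 12)*(-25)))) = 1/(-1990 + (2733/(((9 - 12)*(-25))))**2 + 4*(2733/(((9 - 12)*(-25))))**3) = 1/(-1990 + (2733/((-3*(-25))))**2 + 4*(2733/((-3*(-25))))**3) = 1/(-1990 + (2733/75)**2 + 4*(2733/75)**3) = 1/(-1990 + (2733*(1/75))**2 + 4*(2733*(1/75))**3) = 1/(-1990 + (911/25)**2 + 4*(911/25)**3) = 1/(-1990 + 829921/625 + 4*(756058031/15625)) = 1/(-1990 + 829921/625 + 3024232124/15625) = 1/(3013886399/15625) = 15625/3013886399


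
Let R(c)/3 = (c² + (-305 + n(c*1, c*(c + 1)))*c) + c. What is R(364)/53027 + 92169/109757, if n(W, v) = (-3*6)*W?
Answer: -59477607945/447698803 ≈ -132.85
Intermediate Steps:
n(W, v) = -18*W
R(c) = 3*c + 3*c² + 3*c*(-305 - 18*c) (R(c) = 3*((c² + (-305 - 18*c)*c) + c) = 3*((c² + c*(-305 - 18*c)) + c) = 3*(c + c² + c*(-305 - 18*c)) = 3*c + 3*c² + 3*c*(-305 - 18*c))
R(364)/53027 + 92169/109757 = -3*364*(304 + 17*364)/53027 + 92169/109757 = -3*364*(304 + 6188)*(1/53027) + 92169*(1/109757) = -3*364*6492*(1/53027) + 92169/109757 = -7089264*1/53027 + 92169/109757 = -545328/4079 + 92169/109757 = -59477607945/447698803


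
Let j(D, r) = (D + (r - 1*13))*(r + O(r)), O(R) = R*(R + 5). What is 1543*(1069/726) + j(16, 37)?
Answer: 47852107/726 ≈ 65912.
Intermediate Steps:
O(R) = R*(5 + R)
j(D, r) = (r + r*(5 + r))*(-13 + D + r) (j(D, r) = (D + (r - 1*13))*(r + r*(5 + r)) = (D + (r - 13))*(r + r*(5 + r)) = (D + (-13 + r))*(r + r*(5 + r)) = (-13 + D + r)*(r + r*(5 + r)) = (r + r*(5 + r))*(-13 + D + r))
1543*(1069/726) + j(16, 37) = 1543*(1069/726) + 37*(-78 + 37² - 7*37 + 6*16 + 16*37) = 1543*(1069*(1/726)) + 37*(-78 + 1369 - 259 + 96 + 592) = 1543*(1069/726) + 37*1720 = 1649467/726 + 63640 = 47852107/726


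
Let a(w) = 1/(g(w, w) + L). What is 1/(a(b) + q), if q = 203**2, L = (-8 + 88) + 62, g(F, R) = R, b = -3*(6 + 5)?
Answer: 109/4491782 ≈ 2.4267e-5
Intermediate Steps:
b = -33 (b = -3*11 = -33)
L = 142 (L = 80 + 62 = 142)
a(w) = 1/(142 + w) (a(w) = 1/(w + 142) = 1/(142 + w))
q = 41209
1/(a(b) + q) = 1/(1/(142 - 33) + 41209) = 1/(1/109 + 41209) = 1/(4491782/109) = 109/4491782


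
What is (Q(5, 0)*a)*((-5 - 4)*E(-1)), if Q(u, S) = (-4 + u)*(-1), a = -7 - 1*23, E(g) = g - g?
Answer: 0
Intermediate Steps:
E(g) = 0
a = -30 (a = -7 - 23 = -30)
Q(u, S) = 4 - u
(Q(5, 0)*a)*((-5 - 4)*E(-1)) = ((4 - 1*5)*(-30))*((-5 - 4)*0) = ((4 - 5)*(-30))*(-9*0) = -1*(-30)*0 = 30*0 = 0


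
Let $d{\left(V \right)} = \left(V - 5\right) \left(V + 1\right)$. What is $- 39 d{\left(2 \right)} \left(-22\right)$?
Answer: $-7722$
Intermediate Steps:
$d{\left(V \right)} = \left(1 + V\right) \left(-5 + V\right)$ ($d{\left(V \right)} = \left(-5 + V\right) \left(1 + V\right) = \left(1 + V\right) \left(-5 + V\right)$)
$- 39 d{\left(2 \right)} \left(-22\right) = - 39 \left(-5 + 2^{2} - 8\right) \left(-22\right) = - 39 \left(-5 + 4 - 8\right) \left(-22\right) = \left(-39\right) \left(-9\right) \left(-22\right) = 351 \left(-22\right) = -7722$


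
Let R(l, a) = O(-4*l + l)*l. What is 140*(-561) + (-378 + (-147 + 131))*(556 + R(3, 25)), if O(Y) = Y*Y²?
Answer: 564074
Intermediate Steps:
O(Y) = Y³
R(l, a) = -27*l⁴ (R(l, a) = (-4*l + l)³*l = (-3*l)³*l = (-27*l³)*l = -27*l⁴)
140*(-561) + (-378 + (-147 + 131))*(556 + R(3, 25)) = 140*(-561) + (-378 + (-147 + 131))*(556 - 27*3⁴) = -78540 + (-378 - 16)*(556 - 27*81) = -78540 - 394*(556 - 2187) = -78540 - 394*(-1631) = -78540 + 642614 = 564074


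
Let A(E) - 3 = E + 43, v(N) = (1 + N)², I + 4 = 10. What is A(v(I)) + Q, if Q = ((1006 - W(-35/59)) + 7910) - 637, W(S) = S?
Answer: 494101/59 ≈ 8374.6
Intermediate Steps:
I = 6 (I = -4 + 10 = 6)
Q = 488496/59 (Q = ((1006 - (-35)/59) + 7910) - 637 = ((1006 - 1*(-35/59)) + 7910) - 637 = ((1006 + 35/59) + 7910) - 637 = (59389/59 + 7910) - 637 = 526079/59 - 637 = 488496/59 ≈ 8279.6)
A(E) = 46 + E (A(E) = 3 + (E + 43) = 3 + (43 + E) = 46 + E)
A(v(I)) + Q = (46 + (1 + 6)²) + 488496/59 = (46 + 7²) + 488496/59 = (46 + 49) + 488496/59 = 95 + 488496/59 = 494101/59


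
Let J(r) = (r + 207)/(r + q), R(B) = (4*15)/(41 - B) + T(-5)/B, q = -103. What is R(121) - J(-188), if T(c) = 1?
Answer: -95273/140844 ≈ -0.67644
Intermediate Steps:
R(B) = 1/B + 60/(41 - B) (R(B) = (4*15)/(41 - B) + 1/B = 60/(41 - B) + 1/B = 1/B + 60/(41 - B))
J(r) = (207 + r)/(-103 + r) (J(r) = (r + 207)/(r - 103) = (207 + r)/(-103 + r))
R(121) - J(-188) = (-41 - 59*121)/(121*(-41 + 121)) - (207 - 188)/(-103 - 188) = (1/121)*(-41 - 7139)/80 - 19/(-291) = (1/121)*(1/80)*(-7180) - (-1)*19/291 = -359/484 - 1*(-19/291) = -359/484 + 19/291 = -95273/140844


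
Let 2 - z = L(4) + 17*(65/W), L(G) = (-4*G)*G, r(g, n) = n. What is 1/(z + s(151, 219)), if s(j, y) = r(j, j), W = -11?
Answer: 11/3492 ≈ 0.0031501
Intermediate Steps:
L(G) = -4*G²
s(j, y) = j
z = 1831/11 (z = 2 - (-4*4² + 17*(65/(-11))) = 2 - (-4*16 + 17*(65*(-1/11))) = 2 - (-64 + 17*(-65/11)) = 2 - (-64 - 1105/11) = 2 - 1*(-1809/11) = 2 + 1809/11 = 1831/11 ≈ 166.45)
1/(z + s(151, 219)) = 1/(1831/11 + 151) = 1/(3492/11) = 11/3492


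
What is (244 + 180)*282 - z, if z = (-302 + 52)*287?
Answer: 191318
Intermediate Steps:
z = -71750 (z = -250*287 = -71750)
(244 + 180)*282 - z = (244 + 180)*282 - 1*(-71750) = 424*282 + 71750 = 119568 + 71750 = 191318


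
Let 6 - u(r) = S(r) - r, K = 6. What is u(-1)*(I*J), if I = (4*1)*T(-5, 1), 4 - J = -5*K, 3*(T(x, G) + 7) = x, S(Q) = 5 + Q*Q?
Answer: 3536/3 ≈ 1178.7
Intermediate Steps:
S(Q) = 5 + Q²
T(x, G) = -7 + x/3
J = 34 (J = 4 - (-5)*6 = 4 - 1*(-30) = 4 + 30 = 34)
u(r) = 1 + r - r² (u(r) = 6 - ((5 + r²) - r) = 6 - (5 + r² - r) = 6 + (-5 + r - r²) = 1 + r - r²)
I = -104/3 (I = (4*1)*(-7 + (⅓)*(-5)) = 4*(-7 - 5/3) = 4*(-26/3) = -104/3 ≈ -34.667)
u(-1)*(I*J) = (1 - 1 - 1*(-1)²)*(-104/3*34) = (1 - 1 - 1*1)*(-3536/3) = (1 - 1 - 1)*(-3536/3) = -1*(-3536/3) = 3536/3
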